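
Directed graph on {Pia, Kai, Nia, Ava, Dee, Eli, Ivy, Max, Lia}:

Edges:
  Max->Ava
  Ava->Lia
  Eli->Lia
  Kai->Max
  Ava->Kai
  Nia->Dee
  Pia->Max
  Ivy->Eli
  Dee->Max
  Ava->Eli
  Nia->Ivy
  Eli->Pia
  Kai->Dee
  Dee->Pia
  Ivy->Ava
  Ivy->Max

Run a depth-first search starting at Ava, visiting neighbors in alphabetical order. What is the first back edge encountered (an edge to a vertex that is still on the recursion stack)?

DFS from Ava (visiting neighbors in alphabetical order); mark gray on enter, black on exit:
Ava gray
  Eli gray
    Lia gray
    Lia black
    Pia gray
      Max gray
        Max→Ava: Ava is gray → back edge
First back edge: Max → Ava.

Max→Ava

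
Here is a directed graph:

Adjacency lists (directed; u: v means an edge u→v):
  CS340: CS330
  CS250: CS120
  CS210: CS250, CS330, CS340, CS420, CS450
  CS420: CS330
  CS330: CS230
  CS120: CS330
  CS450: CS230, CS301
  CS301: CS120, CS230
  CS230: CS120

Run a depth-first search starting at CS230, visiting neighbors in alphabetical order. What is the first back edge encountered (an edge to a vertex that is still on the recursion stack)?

DFS from CS230 (visiting neighbors in alphabetical order); mark gray on enter, black on exit:
CS230 gray
  CS120 gray
    CS330 gray
      CS330→CS230: CS230 is gray → back edge
First back edge: CS330 → CS230.

CS330→CS230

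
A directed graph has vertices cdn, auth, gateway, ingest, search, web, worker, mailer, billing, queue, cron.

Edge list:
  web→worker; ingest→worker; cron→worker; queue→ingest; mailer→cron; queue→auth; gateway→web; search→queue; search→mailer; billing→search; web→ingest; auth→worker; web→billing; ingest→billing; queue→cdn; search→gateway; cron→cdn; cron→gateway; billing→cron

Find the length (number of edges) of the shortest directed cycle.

For each vertex v, BFS finds the shortest path from v back to v.
The shortest such closed walk is billing → cron → gateway → web → billing, length 4.

4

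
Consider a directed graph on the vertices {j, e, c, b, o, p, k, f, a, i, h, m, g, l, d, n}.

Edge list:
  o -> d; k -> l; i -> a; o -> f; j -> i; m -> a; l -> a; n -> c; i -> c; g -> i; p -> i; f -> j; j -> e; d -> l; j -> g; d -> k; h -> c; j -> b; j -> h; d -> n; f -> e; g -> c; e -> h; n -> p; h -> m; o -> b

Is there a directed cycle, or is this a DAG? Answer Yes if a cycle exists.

No

DFS with white/gray/black marking, starting from n:
n gray
  c gray
  c black
  p gray
    i gray
      a gray
      a black
      i→c: c black — skip
    i black
  p black
n black
j gray
  h gray
    m gray
      m→a: a black — skip
    m black
    h→c: c black — skip
  h black
  e gray
    e→h: h black — skip
  e black
  g gray
    g→i: i black — skip
    g→c: c black — skip
  g black
  j→i: i black — skip
  b gray
  b black
j black
o gray
  d gray
    k gray
      l gray
        l→a: a black — skip
      l black
    k black
    d→n: n black — skip
    d→l: l black — skip
  d black
  o→b: b black — skip
  f gray
    f→j: j black — skip
    f→e: e black — skip
  f black
o black
Every edge goes to a white or black vertex — no back edge, so the graph is acyclic.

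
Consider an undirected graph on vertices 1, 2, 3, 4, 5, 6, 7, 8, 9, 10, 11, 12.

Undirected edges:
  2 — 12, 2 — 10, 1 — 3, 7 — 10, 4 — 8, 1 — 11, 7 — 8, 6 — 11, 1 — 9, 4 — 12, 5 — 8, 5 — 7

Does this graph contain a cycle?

Yes

DFS, tracking each vertex's parent; an edge to a visited non-parent vertex closes a cycle.
Start from 12:
visit 12 (parent –)
  visit 4 (parent 12)
    4–12: parent, skip
    visit 8 (parent 4)
      visit 7 (parent 8)
        visit 10 (parent 7)
          visit 2 (parent 10)
            2–12: 12 visited and ≠ parent → cycle
Cycle: 12 – 4 – 8 – 7 – 10 – 2 – 12.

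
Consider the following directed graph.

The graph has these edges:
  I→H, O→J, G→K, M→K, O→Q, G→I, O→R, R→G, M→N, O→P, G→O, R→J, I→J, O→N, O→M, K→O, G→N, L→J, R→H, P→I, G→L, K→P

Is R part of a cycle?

Yes

R is on a cycle iff R can reach itself via ≥1 edge.
R → G → O → R — yes.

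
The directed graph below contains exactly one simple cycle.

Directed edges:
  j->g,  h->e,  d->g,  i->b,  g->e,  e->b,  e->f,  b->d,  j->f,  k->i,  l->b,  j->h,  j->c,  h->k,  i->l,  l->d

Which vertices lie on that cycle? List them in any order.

DFS with gray/black marking from g:
g gray
  e gray
    b gray
      d gray
        d→g: g is gray → back edge
Back edge closes the cycle g → e → b → d → g; its vertices are {b, d, e, g}.

b, d, e, g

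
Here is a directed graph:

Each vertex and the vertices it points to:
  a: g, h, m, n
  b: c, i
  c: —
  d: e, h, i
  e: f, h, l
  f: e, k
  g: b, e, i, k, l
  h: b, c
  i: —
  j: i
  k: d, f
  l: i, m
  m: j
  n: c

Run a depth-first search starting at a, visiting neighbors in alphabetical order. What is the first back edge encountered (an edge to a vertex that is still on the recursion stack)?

f->e

DFS from a (visiting neighbors in alphabetical order); mark gray on enter, black on exit:
a gray
  g gray
    b gray
      c gray
      c black
      i gray
      i black
    b black
    e gray
      f gray
        f→e: e is gray → back edge
First back edge: f → e.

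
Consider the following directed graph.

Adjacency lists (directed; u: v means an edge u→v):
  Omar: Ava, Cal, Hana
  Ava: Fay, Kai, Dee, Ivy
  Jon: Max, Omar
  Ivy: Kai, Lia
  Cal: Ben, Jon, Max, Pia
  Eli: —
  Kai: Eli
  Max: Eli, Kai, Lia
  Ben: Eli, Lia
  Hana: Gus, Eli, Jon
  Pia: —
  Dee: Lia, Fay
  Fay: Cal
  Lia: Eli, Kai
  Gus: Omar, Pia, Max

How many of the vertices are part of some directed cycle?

8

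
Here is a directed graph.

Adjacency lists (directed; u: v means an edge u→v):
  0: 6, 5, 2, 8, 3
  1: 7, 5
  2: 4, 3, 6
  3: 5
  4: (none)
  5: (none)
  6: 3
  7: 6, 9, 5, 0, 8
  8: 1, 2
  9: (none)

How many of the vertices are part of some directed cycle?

4

A vertex is on a directed cycle iff it belongs to a strongly connected component of size ≥ 2 (or has a self-loop).
The vertices on cycles are {0, 1, 7, 8} — 4 in total.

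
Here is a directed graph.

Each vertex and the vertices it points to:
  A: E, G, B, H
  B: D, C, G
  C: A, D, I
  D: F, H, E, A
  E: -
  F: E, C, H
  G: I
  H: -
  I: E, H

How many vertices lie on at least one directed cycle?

A vertex is on a directed cycle iff it belongs to a strongly connected component of size ≥ 2 (or has a self-loop).
The vertices on cycles are {A, B, C, D, F} — 5 in total.

5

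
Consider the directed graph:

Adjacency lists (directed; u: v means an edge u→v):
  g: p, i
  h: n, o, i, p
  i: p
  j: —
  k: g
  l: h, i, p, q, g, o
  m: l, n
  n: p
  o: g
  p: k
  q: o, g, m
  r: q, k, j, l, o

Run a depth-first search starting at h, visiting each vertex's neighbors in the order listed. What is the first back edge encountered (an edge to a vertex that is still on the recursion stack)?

DFS from h (visiting each vertex's neighbors in the order listed); mark gray on enter, black on exit:
h gray
  n gray
    p gray
      k gray
        g gray
          g→p: p is gray → back edge
First back edge: g → p.

g->p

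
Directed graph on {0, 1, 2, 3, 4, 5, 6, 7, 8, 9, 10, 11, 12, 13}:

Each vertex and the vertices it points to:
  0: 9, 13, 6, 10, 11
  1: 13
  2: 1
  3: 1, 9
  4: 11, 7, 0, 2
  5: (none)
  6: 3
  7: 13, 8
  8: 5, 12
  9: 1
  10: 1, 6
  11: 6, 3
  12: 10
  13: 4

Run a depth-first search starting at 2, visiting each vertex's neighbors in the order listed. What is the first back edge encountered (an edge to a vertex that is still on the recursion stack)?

3→1

DFS from 2 (visiting each vertex's neighbors in the order listed); mark gray on enter, black on exit:
2 gray
  1 gray
    13 gray
      4 gray
        11 gray
          6 gray
            3 gray
              3→1: 1 is gray → back edge
First back edge: 3 → 1.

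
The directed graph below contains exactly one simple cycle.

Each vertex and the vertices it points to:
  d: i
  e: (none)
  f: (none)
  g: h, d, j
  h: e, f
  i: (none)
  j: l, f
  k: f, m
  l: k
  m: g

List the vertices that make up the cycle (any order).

DFS with gray/black marking from m:
m gray
  g gray
    h gray
      e gray
      e black
      f gray
      f black
    h black
    d gray
      i gray
      i black
    d black
    j gray
      l gray
        k gray
          k→f: f black — skip
          k→m: m is gray → back edge
Back edge closes the cycle m → g → j → l → k → m; its vertices are {g, j, k, l, m}.

g, j, k, l, m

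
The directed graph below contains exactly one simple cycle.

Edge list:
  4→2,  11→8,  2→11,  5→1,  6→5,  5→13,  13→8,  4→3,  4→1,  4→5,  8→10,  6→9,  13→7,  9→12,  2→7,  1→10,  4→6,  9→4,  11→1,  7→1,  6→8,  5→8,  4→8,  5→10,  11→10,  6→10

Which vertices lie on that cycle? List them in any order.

4, 6, 9

DFS with gray/black marking from 4:
4 gray
  3 gray
  3 black
  6 gray
    8 gray
      10 gray
      10 black
    8 black
    6→10: 10 black — skip
    9 gray
      12 gray
      12 black
      9→4: 4 is gray → back edge
Back edge closes the cycle 4 → 6 → 9 → 4; its vertices are {4, 6, 9}.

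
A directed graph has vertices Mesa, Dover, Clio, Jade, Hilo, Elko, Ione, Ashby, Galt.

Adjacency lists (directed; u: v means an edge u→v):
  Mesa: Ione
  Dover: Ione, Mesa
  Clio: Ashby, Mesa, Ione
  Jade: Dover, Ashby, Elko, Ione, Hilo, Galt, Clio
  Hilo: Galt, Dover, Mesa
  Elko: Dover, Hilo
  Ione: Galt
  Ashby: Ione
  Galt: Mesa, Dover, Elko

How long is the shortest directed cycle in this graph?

For each vertex v, BFS finds the shortest path from v back to v.
The shortest such closed walk is Hilo → Galt → Elko → Hilo, length 3.

3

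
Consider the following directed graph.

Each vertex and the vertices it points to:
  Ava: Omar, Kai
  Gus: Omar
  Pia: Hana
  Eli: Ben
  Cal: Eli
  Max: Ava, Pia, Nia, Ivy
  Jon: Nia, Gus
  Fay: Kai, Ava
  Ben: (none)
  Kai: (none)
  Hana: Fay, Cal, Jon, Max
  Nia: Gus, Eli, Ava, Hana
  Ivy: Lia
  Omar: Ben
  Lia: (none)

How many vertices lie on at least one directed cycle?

A vertex is on a directed cycle iff it belongs to a strongly connected component of size ≥ 2 (or has a self-loop).
The vertices on cycles are {Jon, Max, Nia, Pia, Hana} — 5 in total.

5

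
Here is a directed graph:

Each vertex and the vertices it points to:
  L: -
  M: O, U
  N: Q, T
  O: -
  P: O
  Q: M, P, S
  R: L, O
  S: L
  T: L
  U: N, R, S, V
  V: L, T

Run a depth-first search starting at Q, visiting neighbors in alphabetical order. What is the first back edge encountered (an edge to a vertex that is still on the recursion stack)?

DFS from Q (visiting neighbors in alphabetical order); mark gray on enter, black on exit:
Q gray
  M gray
    O gray
    O black
    U gray
      N gray
        N→Q: Q is gray → back edge
First back edge: N → Q.

N→Q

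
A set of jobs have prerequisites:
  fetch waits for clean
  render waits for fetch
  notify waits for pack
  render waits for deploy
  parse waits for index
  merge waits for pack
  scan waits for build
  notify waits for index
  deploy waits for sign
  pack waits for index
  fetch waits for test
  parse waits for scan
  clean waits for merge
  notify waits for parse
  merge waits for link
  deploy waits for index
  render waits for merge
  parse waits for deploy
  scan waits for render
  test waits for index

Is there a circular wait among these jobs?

DFS with white/gray/black marking, starting from deploy:
deploy gray
  sign gray
  sign black
  index gray
  index black
deploy black
parse gray
  parse→index: index black — skip
  parse→deploy: deploy black — skip
  scan gray
    build gray
    build black
    render gray
      merge gray
        link gray
        link black
        pack gray
          pack→index: index black — skip
        pack black
      merge black
      render→deploy: deploy black — skip
      fetch gray
        clean gray
          clean→merge: merge black — skip
        clean black
        test gray
          test→index: index black — skip
        test black
      fetch black
    render black
  scan black
parse black
notify gray
  notify→parse: parse black — skip
  notify→index: index black — skip
  notify→pack: pack black — skip
notify black
Every edge goes to a white or black vertex — no back edge, so the graph is acyclic.

No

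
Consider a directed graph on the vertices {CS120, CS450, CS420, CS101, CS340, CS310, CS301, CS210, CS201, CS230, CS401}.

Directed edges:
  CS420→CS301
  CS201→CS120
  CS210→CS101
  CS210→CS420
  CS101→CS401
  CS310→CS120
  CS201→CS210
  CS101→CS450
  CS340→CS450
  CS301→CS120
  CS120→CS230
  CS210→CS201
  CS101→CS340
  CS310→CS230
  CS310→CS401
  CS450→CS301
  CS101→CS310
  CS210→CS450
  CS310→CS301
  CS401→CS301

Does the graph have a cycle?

DFS with white/gray/black marking, starting from CS120:
CS120 gray
  CS230 gray
  CS230 black
CS120 black
CS450 gray
  CS301 gray
    CS301→CS120: CS120 black — skip
  CS301 black
CS450 black
CS420 gray
  CS420→CS301: CS301 black — skip
CS420 black
CS101 gray
  CS310 gray
    CS310→CS230: CS230 black — skip
    CS310→CS120: CS120 black — skip
    CS310→CS301: CS301 black — skip
    CS401 gray
      CS401→CS301: CS301 black — skip
    CS401 black
  CS310 black
  CS101→CS401: CS401 black — skip
  CS340 gray
    CS340→CS450: CS450 black — skip
  CS340 black
  CS101→CS450: CS450 black — skip
CS101 black
CS210 gray
  CS210→CS420: CS420 black — skip
  CS201 gray
    CS201→CS120: CS120 black — skip
    CS201→CS210: CS210 is gray → back edge
Back edge found, so a cycle exists: CS210 → CS201 → CS210.

Yes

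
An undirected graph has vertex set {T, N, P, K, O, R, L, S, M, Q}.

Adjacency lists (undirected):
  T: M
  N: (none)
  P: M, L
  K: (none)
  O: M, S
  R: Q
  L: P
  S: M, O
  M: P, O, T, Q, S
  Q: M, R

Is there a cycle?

DFS, tracking each vertex's parent; an edge to a visited non-parent vertex closes a cycle.
Start from R:
visit R (parent –)
  visit Q (parent R)
    visit M (parent Q)
      visit P (parent M)
        P–M: parent, skip
        visit L (parent P)
          L–P: parent, skip
      visit O (parent M)
        O–M: parent, skip
        visit S (parent O)
          S–M: M visited and ≠ parent → cycle
Cycle: M – O – S – M.

Yes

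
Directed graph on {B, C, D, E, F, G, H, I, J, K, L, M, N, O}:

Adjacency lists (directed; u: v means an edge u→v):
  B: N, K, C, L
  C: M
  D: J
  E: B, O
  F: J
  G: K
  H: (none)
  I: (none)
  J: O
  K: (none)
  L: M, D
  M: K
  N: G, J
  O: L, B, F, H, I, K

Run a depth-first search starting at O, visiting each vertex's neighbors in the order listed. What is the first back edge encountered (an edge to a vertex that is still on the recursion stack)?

J→O

DFS from O (visiting each vertex's neighbors in the order listed); mark gray on enter, black on exit:
O gray
  L gray
    M gray
      K gray
      K black
    M black
    D gray
      J gray
        J→O: O is gray → back edge
First back edge: J → O.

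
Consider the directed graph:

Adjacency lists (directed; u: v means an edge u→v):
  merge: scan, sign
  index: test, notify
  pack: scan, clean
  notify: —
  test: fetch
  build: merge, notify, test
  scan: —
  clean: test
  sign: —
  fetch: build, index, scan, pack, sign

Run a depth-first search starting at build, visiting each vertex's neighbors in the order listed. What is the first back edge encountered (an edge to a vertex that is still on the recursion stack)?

fetch->build

DFS from build (visiting each vertex's neighbors in the order listed); mark gray on enter, black on exit:
build gray
  merge gray
    scan gray
    scan black
    sign gray
    sign black
  merge black
  notify gray
  notify black
  test gray
    fetch gray
      fetch→build: build is gray → back edge
First back edge: fetch → build.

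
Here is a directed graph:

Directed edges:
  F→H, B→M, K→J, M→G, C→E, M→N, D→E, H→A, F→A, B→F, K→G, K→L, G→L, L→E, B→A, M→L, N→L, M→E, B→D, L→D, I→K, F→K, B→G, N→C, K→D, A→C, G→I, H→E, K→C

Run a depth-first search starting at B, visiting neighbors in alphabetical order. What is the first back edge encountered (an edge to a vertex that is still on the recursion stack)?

DFS from B (visiting neighbors in alphabetical order); mark gray on enter, black on exit:
B gray
  A gray
    C gray
      E gray
      E black
    C black
  A black
  D gray
    D→E: E black — skip
  D black
  F gray
    F→A: A black — skip
    H gray
      H→A: A black — skip
      H→E: E black — skip
    H black
    K gray
      K→C: C black — skip
      K→D: D black — skip
      G gray
        I gray
          I→K: K is gray → back edge
First back edge: I → K.

I→K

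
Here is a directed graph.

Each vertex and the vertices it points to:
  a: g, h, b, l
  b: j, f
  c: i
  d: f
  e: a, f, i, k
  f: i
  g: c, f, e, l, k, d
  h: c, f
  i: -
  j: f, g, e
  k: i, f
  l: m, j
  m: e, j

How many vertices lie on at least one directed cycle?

7

A vertex is on a directed cycle iff it belongs to a strongly connected component of size ≥ 2 (or has a self-loop).
The vertices on cycles are {a, b, e, g, j, l, m} — 7 in total.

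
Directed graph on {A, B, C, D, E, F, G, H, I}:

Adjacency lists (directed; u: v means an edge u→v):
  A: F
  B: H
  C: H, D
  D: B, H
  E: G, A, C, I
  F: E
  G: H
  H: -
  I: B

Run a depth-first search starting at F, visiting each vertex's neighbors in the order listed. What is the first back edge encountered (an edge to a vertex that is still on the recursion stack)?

A→F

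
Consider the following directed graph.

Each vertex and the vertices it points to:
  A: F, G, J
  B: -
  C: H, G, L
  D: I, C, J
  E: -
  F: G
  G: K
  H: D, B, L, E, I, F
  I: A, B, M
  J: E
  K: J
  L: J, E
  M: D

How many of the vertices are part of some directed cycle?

5

A vertex is on a directed cycle iff it belongs to a strongly connected component of size ≥ 2 (or has a self-loop).
The vertices on cycles are {C, D, H, I, M} — 5 in total.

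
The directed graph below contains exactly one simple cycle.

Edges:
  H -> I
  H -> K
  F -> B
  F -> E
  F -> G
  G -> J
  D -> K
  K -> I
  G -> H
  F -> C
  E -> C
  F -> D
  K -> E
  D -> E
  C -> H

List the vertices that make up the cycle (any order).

DFS with gray/black marking from C:
C gray
  H gray
    K gray
      E gray
        E→C: C is gray → back edge
Back edge closes the cycle C → H → K → E → C; its vertices are {C, E, H, K}.

C, E, H, K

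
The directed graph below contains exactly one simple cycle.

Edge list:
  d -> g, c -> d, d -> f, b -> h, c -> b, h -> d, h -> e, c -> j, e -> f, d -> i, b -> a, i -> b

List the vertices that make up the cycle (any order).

b, d, h, i

DFS with gray/black marking from b:
b gray
  a gray
  a black
  h gray
    e gray
      f gray
      f black
    e black
    d gray
      d→f: f black — skip
      i gray
        i→b: b is gray → back edge
Back edge closes the cycle b → h → d → i → b; its vertices are {b, d, h, i}.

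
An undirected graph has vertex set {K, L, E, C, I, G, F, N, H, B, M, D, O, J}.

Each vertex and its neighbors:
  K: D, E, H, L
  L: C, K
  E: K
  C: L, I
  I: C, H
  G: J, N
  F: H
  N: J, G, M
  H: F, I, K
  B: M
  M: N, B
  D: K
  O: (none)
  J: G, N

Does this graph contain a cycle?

DFS, tracking each vertex's parent; an edge to a visited non-parent vertex closes a cycle.
Start from F:
visit F (parent –)
  visit H (parent F)
    H–F: parent, skip
    visit I (parent H)
      visit C (parent I)
        visit L (parent C)
          L–C: parent, skip
          visit K (parent L)
            visit D (parent K)
              D–K: parent, skip
            visit E (parent K)
              E–K: parent, skip
            K–H: H visited and ≠ parent → cycle
Cycle: H – I – C – L – K – H.

Yes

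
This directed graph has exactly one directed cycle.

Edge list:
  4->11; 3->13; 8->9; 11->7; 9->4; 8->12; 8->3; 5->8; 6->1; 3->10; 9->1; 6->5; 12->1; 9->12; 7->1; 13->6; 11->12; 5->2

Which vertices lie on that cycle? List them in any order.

DFS with gray/black marking from 5:
5 gray
  2 gray
  2 black
  8 gray
    3 gray
      10 gray
      10 black
      13 gray
        6 gray
          1 gray
          1 black
          6→5: 5 is gray → back edge
Back edge closes the cycle 5 → 8 → 3 → 13 → 6 → 5; its vertices are {3, 5, 6, 8, 13}.

3, 5, 6, 8, 13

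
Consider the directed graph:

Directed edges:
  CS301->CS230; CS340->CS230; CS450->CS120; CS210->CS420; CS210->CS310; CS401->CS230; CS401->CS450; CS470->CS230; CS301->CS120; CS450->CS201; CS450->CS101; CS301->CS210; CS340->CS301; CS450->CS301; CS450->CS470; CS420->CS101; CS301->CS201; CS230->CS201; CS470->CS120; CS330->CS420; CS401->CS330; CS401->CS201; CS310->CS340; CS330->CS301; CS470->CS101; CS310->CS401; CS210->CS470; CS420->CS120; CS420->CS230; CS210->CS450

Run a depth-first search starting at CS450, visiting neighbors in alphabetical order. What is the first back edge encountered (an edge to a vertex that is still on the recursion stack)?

DFS from CS450 (visiting neighbors in alphabetical order); mark gray on enter, black on exit:
CS450 gray
  CS101 gray
  CS101 black
  CS120 gray
  CS120 black
  CS201 gray
  CS201 black
  CS301 gray
    CS301→CS120: CS120 black — skip
    CS301→CS201: CS201 black — skip
    CS210 gray
      CS310 gray
        CS340 gray
          CS230 gray
            CS230→CS201: CS201 black — skip
          CS230 black
          CS340→CS301: CS301 is gray → back edge
First back edge: CS340 → CS301.

CS340->CS301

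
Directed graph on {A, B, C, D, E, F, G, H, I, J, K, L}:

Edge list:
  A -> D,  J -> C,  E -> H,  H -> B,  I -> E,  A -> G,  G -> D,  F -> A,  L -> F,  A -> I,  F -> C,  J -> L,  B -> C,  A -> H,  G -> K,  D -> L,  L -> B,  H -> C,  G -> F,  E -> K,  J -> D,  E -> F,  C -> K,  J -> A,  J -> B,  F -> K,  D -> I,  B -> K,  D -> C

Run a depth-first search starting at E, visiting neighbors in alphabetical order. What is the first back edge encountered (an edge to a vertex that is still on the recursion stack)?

DFS from E (visiting neighbors in alphabetical order); mark gray on enter, black on exit:
E gray
  F gray
    A gray
      D gray
        C gray
          K gray
          K black
        C black
        I gray
          I→E: E is gray → back edge
First back edge: I → E.

I->E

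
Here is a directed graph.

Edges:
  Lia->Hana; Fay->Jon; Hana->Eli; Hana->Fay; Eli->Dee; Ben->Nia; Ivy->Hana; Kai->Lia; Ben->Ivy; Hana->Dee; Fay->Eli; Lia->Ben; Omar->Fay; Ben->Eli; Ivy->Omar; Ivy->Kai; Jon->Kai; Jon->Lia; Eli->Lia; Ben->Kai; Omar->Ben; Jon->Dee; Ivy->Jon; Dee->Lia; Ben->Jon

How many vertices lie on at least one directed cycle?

10

A vertex is on a directed cycle iff it belongs to a strongly connected component of size ≥ 2 (or has a self-loop).
The vertices on cycles are {Ben, Dee, Eli, Fay, Ivy, Jon, Kai, Lia, Hana, Omar} — 10 in total.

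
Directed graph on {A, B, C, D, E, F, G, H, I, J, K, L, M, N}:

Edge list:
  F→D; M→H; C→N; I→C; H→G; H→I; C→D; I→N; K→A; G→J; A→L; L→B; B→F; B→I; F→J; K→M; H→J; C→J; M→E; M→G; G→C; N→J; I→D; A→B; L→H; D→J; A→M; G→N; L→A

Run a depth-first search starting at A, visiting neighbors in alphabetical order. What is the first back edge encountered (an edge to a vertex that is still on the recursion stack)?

L→A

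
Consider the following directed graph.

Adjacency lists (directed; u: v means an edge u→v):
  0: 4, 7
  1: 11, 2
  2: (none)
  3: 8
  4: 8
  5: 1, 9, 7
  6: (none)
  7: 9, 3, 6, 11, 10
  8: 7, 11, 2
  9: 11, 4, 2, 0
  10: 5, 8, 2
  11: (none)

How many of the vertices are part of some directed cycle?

8

A vertex is on a directed cycle iff it belongs to a strongly connected component of size ≥ 2 (or has a self-loop).
The vertices on cycles are {0, 3, 4, 5, 7, 8, 9, 10} — 8 in total.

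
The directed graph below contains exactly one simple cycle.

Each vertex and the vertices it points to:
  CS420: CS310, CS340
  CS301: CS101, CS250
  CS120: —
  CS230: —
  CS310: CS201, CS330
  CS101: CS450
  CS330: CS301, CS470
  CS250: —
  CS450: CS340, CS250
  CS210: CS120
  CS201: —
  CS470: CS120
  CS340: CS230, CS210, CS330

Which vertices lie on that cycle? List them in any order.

DFS with gray/black marking from CS340:
CS340 gray
  CS230 gray
  CS230 black
  CS210 gray
    CS120 gray
    CS120 black
  CS210 black
  CS330 gray
    CS301 gray
      CS101 gray
        CS450 gray
          CS450→CS340: CS340 is gray → back edge
Back edge closes the cycle CS340 → CS330 → CS301 → CS101 → CS450 → CS340; its vertices are {CS101, CS301, CS330, CS340, CS450}.

CS101, CS301, CS330, CS340, CS450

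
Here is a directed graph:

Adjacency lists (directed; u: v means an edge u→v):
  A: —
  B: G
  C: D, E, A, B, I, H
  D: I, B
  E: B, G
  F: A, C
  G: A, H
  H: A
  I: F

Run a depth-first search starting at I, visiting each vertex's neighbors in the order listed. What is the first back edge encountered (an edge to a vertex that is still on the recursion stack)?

DFS from I (visiting each vertex's neighbors in the order listed); mark gray on enter, black on exit:
I gray
  F gray
    A gray
    A black
    C gray
      D gray
        D→I: I is gray → back edge
First back edge: D → I.

D→I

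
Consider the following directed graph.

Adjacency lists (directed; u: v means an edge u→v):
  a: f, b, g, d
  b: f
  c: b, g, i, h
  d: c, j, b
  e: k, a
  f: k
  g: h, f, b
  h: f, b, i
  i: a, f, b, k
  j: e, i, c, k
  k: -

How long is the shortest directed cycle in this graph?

4

For each vertex v, BFS finds the shortest path from v back to v.
The shortest such closed walk is a → g → h → i → a, length 4.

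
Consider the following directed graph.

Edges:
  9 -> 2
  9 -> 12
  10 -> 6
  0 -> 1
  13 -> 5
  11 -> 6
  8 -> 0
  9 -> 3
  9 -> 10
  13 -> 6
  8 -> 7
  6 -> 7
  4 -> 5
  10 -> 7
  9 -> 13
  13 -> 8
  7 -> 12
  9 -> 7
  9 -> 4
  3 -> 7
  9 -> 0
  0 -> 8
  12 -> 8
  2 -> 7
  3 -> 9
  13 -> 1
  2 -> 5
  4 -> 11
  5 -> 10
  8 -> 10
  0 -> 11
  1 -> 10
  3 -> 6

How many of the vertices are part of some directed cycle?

A vertex is on a directed cycle iff it belongs to a strongly connected component of size ≥ 2 (or has a self-loop).
The vertices on cycles are {0, 1, 3, 6, 7, 8, 9, 10, 11, 12} — 10 in total.

10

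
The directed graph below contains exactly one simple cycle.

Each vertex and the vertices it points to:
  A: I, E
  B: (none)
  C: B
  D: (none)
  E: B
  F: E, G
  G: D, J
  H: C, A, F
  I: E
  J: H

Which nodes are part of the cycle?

F, G, H, J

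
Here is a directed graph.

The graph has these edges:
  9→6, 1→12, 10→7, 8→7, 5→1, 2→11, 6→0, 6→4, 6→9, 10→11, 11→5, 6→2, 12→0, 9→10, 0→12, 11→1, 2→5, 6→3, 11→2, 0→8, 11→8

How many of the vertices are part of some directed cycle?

A vertex is on a directed cycle iff it belongs to a strongly connected component of size ≥ 2 (or has a self-loop).
The vertices on cycles are {0, 2, 6, 9, 11, 12} — 6 in total.

6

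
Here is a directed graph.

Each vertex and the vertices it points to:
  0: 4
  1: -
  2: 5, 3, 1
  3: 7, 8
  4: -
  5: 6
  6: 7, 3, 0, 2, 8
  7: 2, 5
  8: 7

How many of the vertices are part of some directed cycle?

A vertex is on a directed cycle iff it belongs to a strongly connected component of size ≥ 2 (or has a self-loop).
The vertices on cycles are {2, 3, 5, 6, 7, 8} — 6 in total.

6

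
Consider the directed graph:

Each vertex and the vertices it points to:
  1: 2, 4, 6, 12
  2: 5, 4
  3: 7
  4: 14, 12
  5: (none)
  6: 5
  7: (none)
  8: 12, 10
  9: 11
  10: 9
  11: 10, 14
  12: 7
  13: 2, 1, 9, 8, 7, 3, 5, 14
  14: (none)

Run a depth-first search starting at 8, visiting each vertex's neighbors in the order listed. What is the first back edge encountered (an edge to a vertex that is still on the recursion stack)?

DFS from 8 (visiting each vertex's neighbors in the order listed); mark gray on enter, black on exit:
8 gray
  12 gray
    7 gray
    7 black
  12 black
  10 gray
    9 gray
      11 gray
        11→10: 10 is gray → back edge
First back edge: 11 → 10.

11->10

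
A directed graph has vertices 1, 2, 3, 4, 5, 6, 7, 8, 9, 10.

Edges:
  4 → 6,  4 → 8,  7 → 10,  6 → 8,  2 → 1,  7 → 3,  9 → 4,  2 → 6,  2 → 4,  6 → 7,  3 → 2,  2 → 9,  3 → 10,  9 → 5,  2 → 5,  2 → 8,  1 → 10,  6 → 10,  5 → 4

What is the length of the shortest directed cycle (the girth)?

4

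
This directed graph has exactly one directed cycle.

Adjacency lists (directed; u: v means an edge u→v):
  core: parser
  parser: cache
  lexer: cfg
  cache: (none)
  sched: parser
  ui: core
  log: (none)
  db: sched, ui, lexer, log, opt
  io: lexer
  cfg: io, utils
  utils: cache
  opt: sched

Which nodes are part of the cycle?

io, cfg, lexer

DFS with gray/black marking from lexer:
lexer gray
  cfg gray
    io gray
      io→lexer: lexer is gray → back edge
Back edge closes the cycle lexer → cfg → io → lexer; its vertices are {io, cfg, lexer}.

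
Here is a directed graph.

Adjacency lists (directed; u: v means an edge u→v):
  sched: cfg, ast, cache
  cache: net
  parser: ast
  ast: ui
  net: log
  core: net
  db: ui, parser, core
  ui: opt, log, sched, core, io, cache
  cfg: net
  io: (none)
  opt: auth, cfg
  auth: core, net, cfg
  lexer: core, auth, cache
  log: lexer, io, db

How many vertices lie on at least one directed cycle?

13

A vertex is on a directed cycle iff it belongs to a strongly connected component of size ≥ 2 (or has a self-loop).
The vertices on cycles are {db, ui, ast, cfg, log, net, opt, auth, core, cache, lexer, sched, parser} — 13 in total.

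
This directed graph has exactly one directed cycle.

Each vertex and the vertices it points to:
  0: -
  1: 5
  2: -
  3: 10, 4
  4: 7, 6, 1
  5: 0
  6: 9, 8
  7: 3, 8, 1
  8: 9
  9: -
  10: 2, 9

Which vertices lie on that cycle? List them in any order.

3, 4, 7

DFS with gray/black marking from 4:
4 gray
  7 gray
    3 gray
      10 gray
        2 gray
        2 black
        9 gray
        9 black
      10 black
      3→4: 4 is gray → back edge
Back edge closes the cycle 4 → 7 → 3 → 4; its vertices are {3, 4, 7}.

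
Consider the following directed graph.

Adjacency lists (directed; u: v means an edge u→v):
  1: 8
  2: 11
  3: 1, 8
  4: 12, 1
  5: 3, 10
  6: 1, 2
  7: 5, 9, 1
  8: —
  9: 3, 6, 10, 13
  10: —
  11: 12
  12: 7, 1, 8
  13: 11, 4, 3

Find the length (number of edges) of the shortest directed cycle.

5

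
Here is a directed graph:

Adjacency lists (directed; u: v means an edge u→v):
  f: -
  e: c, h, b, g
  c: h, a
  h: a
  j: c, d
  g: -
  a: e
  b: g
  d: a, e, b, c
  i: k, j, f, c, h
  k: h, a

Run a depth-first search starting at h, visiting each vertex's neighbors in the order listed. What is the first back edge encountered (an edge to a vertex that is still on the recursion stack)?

DFS from h (visiting each vertex's neighbors in the order listed); mark gray on enter, black on exit:
h gray
  a gray
    e gray
      c gray
        c→h: h is gray → back edge
First back edge: c → h.

c→h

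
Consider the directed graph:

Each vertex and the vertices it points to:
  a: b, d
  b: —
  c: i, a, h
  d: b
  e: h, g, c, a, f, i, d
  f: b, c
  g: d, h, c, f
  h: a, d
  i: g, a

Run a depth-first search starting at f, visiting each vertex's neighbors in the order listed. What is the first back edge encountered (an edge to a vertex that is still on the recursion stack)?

g→c

DFS from f (visiting each vertex's neighbors in the order listed); mark gray on enter, black on exit:
f gray
  b gray
  b black
  c gray
    i gray
      g gray
        d gray
          d→b: b black — skip
        d black
        h gray
          a gray
            a→b: b black — skip
            a→d: d black — skip
          a black
          h→d: d black — skip
        h black
        g→c: c is gray → back edge
First back edge: g → c.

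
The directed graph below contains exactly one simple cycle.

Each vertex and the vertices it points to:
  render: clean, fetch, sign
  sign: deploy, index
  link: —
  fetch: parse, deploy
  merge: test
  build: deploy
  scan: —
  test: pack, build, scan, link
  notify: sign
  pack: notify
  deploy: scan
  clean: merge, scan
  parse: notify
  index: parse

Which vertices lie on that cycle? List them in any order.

sign, index, parse, notify

DFS with gray/black marking from sign:
sign gray
  deploy gray
    scan gray
    scan black
  deploy black
  index gray
    parse gray
      notify gray
        notify→sign: sign is gray → back edge
Back edge closes the cycle sign → index → parse → notify → sign; its vertices are {sign, index, parse, notify}.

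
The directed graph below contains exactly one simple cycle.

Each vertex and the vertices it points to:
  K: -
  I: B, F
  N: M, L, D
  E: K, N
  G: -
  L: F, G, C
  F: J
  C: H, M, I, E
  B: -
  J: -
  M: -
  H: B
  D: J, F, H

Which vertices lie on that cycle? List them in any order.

DFS with gray/black marking from C:
C gray
  H gray
    B gray
    B black
  H black
  M gray
  M black
  I gray
    I→B: B black — skip
    F gray
      J gray
      J black
    F black
  I black
  E gray
    K gray
    K black
    N gray
      N→M: M black — skip
      L gray
        L→F: F black — skip
        G gray
        G black
        L→C: C is gray → back edge
Back edge closes the cycle C → E → N → L → C; its vertices are {C, E, L, N}.

C, E, L, N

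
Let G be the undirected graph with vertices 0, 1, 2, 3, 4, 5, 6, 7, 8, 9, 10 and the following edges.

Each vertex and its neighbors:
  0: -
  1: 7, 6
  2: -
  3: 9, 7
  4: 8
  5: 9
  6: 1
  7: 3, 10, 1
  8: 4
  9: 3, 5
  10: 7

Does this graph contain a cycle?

DFS, tracking each vertex's parent; an edge to a visited non-parent vertex closes a cycle.
Start from 8:
visit 8 (parent –)
  visit 4 (parent 8)
    4–8: parent, skip
visit 0 (parent –)
visit 1 (parent –)
  visit 7 (parent 1)
    visit 3 (parent 7)
      visit 9 (parent 3)
        9–3: parent, skip
        visit 5 (parent 9)
          5–9: parent, skip
      3–7: parent, skip
    visit 10 (parent 7)
      10–7: parent, skip
    7–1: parent, skip
  visit 6 (parent 1)
    6–1: parent, skip
visit 2 (parent –)
No non-parent visited neighbor found — the graph is a forest.

No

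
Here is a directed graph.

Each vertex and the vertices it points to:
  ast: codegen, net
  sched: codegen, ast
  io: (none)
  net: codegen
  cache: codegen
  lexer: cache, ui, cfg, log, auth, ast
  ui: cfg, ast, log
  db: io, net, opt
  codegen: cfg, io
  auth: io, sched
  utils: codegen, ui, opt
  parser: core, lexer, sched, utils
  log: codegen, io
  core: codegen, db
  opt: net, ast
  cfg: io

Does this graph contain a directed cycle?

DFS with white/gray/black marking, starting from codegen:
codegen gray
  cfg gray
    io gray
    io black
  cfg black
  codegen→io: io black — skip
codegen black
ast gray
  ast→codegen: codegen black — skip
  net gray
    net→codegen: codegen black — skip
  net black
ast black
sched gray
  sched→codegen: codegen black — skip
  sched→ast: ast black — skip
sched black
cache gray
  cache→codegen: codegen black — skip
cache black
lexer gray
  lexer→cache: cache black — skip
  ui gray
    ui→cfg: cfg black — skip
    ui→ast: ast black — skip
    log gray
      log→codegen: codegen black — skip
      log→io: io black — skip
    log black
  ui black
  lexer→cfg: cfg black — skip
  lexer→log: log black — skip
  auth gray
    auth→io: io black — skip
    auth→sched: sched black — skip
  auth black
  lexer→ast: ast black — skip
lexer black
db gray
  db→io: io black — skip
  db→net: net black — skip
  opt gray
    opt→net: net black — skip
    opt→ast: ast black — skip
  opt black
db black
utils gray
  utils→codegen: codegen black — skip
  utils→ui: ui black — skip
  utils→opt: opt black — skip
utils black
parser gray
  core gray
    core→codegen: codegen black — skip
    core→db: db black — skip
  core black
  parser→lexer: lexer black — skip
  parser→sched: sched black — skip
  parser→utils: utils black — skip
parser black
Every edge goes to a white or black vertex — no back edge, so the graph is acyclic.

No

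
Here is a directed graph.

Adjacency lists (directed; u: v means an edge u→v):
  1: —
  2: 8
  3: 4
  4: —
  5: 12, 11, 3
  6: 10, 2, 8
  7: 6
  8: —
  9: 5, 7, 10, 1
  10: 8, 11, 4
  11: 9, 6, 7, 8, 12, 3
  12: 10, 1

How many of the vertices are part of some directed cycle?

7

A vertex is on a directed cycle iff it belongs to a strongly connected component of size ≥ 2 (or has a self-loop).
The vertices on cycles are {5, 6, 7, 9, 10, 11, 12} — 7 in total.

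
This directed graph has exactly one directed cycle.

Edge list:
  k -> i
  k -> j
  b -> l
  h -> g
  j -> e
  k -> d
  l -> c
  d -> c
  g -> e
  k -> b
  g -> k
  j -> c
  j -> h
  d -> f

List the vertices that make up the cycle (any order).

DFS with gray/black marking from k:
k gray
  i gray
  i black
  b gray
    l gray
      c gray
      c black
    l black
  b black
  d gray
    f gray
    f black
    d→c: c black — skip
  d black
  j gray
    h gray
      g gray
        e gray
        e black
        g→k: k is gray → back edge
Back edge closes the cycle k → j → h → g → k; its vertices are {g, h, j, k}.

g, h, j, k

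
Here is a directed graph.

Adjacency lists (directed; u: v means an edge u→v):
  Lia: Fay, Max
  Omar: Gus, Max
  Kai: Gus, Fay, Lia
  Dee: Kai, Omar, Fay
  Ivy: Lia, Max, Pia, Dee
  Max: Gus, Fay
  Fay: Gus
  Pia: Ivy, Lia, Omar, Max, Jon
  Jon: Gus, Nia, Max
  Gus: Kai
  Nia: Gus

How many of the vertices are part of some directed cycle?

A vertex is on a directed cycle iff it belongs to a strongly connected component of size ≥ 2 (or has a self-loop).
The vertices on cycles are {Fay, Gus, Ivy, Kai, Lia, Max, Pia} — 7 in total.

7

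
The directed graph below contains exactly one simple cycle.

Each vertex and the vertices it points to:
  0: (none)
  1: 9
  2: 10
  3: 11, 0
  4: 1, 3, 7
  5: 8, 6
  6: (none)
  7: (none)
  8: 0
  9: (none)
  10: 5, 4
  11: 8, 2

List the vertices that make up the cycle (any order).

2, 3, 4, 10, 11

DFS with gray/black marking from 10:
10 gray
  5 gray
    8 gray
      0 gray
      0 black
    8 black
    6 gray
    6 black
  5 black
  4 gray
    1 gray
      9 gray
      9 black
    1 black
    3 gray
      11 gray
        11→8: 8 black — skip
        2 gray
          2→10: 10 is gray → back edge
Back edge closes the cycle 10 → 4 → 3 → 11 → 2 → 10; its vertices are {2, 3, 4, 10, 11}.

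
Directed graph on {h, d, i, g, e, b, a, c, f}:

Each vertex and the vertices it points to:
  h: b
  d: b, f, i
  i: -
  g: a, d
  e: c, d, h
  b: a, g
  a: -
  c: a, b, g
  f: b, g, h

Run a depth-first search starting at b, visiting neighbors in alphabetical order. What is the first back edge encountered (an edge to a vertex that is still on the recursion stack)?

DFS from b (visiting neighbors in alphabetical order); mark gray on enter, black on exit:
b gray
  a gray
  a black
  g gray
    g→a: a black — skip
    d gray
      d→b: b is gray → back edge
First back edge: d → b.

d→b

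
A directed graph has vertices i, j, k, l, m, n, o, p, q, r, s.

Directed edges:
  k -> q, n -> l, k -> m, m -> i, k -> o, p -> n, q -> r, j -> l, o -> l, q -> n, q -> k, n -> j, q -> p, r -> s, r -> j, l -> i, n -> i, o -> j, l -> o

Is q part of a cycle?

Yes

q is on a cycle iff q can reach itself via ≥1 edge.
q → k → q — yes.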